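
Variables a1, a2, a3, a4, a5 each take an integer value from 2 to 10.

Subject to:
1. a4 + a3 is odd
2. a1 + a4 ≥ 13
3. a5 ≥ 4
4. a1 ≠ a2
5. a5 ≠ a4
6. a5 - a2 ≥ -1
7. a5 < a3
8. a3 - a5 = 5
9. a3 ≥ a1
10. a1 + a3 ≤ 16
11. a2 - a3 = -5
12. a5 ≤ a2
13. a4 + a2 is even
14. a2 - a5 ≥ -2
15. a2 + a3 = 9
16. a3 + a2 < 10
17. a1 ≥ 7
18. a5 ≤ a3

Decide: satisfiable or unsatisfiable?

From constraints 3 and 12: a2 ≥ a5 ≥ 4. From constraints 9 and 17: a3 ≥ a1 ≥ 7. Hence a2 + a3 ≥ 11. But constraint 15 requires a2 + a3 = 9, and 9 < 11. Contradiction.

Unsatisfiable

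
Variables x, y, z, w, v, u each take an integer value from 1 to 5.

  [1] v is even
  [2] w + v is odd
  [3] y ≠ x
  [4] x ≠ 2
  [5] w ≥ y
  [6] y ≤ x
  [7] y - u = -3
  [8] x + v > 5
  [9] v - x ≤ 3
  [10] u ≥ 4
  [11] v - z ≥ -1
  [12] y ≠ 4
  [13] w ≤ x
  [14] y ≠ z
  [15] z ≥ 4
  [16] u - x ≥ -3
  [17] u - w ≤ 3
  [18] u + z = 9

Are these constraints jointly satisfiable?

Satisfiable

One satisfying assignment is x = 4, y = 1, z = 5, w = 1, v = 4, u = 4.
For the less obvious constraints — constraint 7: y - u = -3; constraint 8: x + v = 8; constraint 9: v - x = 0 — and the others hold by inspection.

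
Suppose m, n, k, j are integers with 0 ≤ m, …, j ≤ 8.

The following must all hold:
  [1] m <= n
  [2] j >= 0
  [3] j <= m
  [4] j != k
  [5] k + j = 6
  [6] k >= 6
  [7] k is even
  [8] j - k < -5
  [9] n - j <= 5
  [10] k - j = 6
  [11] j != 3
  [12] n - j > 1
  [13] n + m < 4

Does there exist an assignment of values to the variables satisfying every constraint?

Setting (m, n, k, j) = (0, 2, 6, 0) satisfies everything: constraint 5: k + j = 6; constraint 8: j - k = -6, and the others follow.

Satisfiable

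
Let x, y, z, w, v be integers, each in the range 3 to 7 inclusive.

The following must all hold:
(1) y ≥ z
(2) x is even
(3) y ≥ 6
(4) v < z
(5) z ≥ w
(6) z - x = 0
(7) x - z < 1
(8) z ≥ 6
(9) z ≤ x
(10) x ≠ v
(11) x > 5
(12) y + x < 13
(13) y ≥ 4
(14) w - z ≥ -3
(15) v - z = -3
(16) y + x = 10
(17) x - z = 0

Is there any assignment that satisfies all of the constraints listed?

From constraint 3: y ≥ 6. From constraints 8 and 9: x ≥ z ≥ 6. Hence y + x ≥ 12. But constraint 16 requires y + x = 10, and 10 < 12. Contradiction.

Unsatisfiable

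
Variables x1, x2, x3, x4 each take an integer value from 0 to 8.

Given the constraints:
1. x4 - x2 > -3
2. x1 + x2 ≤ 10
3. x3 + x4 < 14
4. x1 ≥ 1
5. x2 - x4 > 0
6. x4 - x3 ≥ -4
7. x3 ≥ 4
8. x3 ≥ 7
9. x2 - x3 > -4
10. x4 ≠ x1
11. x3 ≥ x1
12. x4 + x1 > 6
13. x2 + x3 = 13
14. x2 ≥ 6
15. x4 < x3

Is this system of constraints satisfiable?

Try x1 = 2, x2 = 6, x3 = 7, x4 = 5.
Check constraint 1: x4 - x2 = -1; constraint 2: x1 + x2 = 8; constraint 3: x3 + x4 = 12. The remaining constraints are straightforward to verify.

Satisfiable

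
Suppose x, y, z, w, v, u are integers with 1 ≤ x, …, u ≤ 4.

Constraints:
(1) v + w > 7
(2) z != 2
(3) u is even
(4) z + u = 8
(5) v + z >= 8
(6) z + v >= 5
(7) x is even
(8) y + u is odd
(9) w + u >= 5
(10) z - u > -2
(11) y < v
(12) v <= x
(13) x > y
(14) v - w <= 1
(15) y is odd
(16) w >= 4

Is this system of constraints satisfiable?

Satisfiable

Take x = 4, y = 1, z = 4, w = 4, v = 4, u = 4. Then constraint 1: v + w = 8; constraint 4: z + u = 8; constraint 5: v + z = 8, and every other listed constraint is also met.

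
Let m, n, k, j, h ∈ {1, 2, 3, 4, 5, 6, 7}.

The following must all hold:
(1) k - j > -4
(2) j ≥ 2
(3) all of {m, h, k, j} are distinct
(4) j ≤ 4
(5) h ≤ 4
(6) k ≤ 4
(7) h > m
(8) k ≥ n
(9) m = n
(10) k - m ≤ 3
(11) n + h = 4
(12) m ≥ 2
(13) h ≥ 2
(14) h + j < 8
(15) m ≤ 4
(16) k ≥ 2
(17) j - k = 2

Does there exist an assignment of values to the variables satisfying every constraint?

Unsatisfiable

Constraints 2, 4, 5, 6, 12, 13, 15, and 16 confine each of m, h, k, j to the 3 values {2, …, 4}.
Constraint 3 requires all 4 of them to be distinct, but only 3 values are available — impossible by the pigeonhole principle.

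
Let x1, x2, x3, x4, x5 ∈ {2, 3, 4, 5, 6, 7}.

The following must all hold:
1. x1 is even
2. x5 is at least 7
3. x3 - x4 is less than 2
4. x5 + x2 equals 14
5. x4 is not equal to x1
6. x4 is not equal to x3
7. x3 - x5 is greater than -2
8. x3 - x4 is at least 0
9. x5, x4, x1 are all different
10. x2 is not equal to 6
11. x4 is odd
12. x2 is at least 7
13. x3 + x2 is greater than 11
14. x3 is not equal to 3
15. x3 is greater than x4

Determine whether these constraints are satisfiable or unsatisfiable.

Satisfiable

One satisfying assignment is x1 = 4, x2 = 7, x3 = 6, x4 = 5, x5 = 7.
For the less obvious constraints — constraint 3: x3 - x4 = 1; constraint 4: x5 + x2 = 14; constraint 7: x3 - x5 = -1 — and the others hold by inspection.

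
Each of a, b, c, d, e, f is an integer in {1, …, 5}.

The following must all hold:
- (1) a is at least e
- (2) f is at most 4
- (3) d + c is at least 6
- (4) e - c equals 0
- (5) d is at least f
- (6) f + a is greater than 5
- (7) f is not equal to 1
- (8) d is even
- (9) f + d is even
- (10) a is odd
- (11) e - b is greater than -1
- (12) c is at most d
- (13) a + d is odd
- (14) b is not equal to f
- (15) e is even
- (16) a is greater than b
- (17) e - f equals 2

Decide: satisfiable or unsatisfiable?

Try a = 5, b = 3, c = 4, d = 4, e = 4, f = 2.
Check constraint 3: d + c = 8; constraint 4: e - c = 0. The remaining constraints are straightforward to verify.

Satisfiable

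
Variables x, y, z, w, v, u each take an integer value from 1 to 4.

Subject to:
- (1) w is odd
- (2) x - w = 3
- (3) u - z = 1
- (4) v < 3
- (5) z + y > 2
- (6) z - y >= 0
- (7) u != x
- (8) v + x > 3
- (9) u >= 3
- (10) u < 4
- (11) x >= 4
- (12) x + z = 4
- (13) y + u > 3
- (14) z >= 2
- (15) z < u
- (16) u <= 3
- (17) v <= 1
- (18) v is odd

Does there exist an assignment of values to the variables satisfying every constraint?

Unsatisfiable

From constraint 11: x ≥ 4. From constraint 14: z ≥ 2. Hence x + z ≥ 6. But constraint 12 requires x + z = 4, and 4 < 6. Contradiction.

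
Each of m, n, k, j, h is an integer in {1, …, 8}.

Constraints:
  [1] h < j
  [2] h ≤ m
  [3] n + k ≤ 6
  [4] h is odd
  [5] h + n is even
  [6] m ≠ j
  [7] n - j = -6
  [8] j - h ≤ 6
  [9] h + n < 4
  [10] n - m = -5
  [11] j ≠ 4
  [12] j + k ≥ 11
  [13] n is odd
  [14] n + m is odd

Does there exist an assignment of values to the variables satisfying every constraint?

Satisfiable

The assignment m = 6, n = 1, k = 4, j = 7, h = 1 works:
  constraint 3 holds since n + k = 5.
  constraint 7 holds since n - j = -6.
The rest check out directly.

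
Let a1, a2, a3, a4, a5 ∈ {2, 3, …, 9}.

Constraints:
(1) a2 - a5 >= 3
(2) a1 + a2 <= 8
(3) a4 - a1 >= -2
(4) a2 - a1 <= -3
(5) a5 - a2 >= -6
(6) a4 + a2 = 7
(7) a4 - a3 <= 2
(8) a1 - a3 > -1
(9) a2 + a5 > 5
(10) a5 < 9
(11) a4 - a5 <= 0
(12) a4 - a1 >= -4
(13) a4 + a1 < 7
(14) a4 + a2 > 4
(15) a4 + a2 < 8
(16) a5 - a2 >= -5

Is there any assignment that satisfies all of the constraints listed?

Constraints 1, 4, 11, and 12 give a1 − a2 ≥ 3, a2 − a5 ≥ 3, a5 − a4 ≥ 0, a4 − a1 ≥ -4.
Adding all 4 inequalities: the left sides telescope to 0, and the right sides sum to 3 + 3 + 0 + (-4) = 2. So 0 ≥ 2, which is false.

Unsatisfiable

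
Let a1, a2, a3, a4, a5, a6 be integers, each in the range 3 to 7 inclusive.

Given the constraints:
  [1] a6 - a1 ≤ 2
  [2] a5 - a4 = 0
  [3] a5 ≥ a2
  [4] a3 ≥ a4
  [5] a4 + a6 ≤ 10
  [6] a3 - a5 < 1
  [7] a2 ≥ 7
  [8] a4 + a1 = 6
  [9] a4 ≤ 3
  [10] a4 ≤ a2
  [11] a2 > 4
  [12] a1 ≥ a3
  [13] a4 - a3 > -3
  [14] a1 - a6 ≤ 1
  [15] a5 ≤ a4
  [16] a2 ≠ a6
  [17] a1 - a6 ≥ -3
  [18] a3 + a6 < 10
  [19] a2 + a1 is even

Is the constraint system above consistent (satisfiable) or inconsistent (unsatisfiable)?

From constraints 3 and 7: a5 ≥ a2 and a2 ≥ 7, so a5 ≥ 7. From constraints 9 and 15: a5 ≤ a4 and a4 ≤ 3, so a5 ≤ 3. But 3 < 7, so no value of a5 works.

Unsatisfiable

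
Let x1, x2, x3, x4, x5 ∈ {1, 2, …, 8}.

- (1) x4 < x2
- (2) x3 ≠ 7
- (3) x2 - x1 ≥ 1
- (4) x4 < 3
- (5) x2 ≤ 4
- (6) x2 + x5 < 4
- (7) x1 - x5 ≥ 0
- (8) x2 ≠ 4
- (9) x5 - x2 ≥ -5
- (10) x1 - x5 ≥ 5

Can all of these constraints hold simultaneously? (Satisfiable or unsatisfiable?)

Unsatisfiable

Constraints 3, 9, and 10 give x1 − x5 ≥ 5, x5 − x2 ≥ -5, x2 − x1 ≥ 1.
Adding all 3 inequalities: the left sides telescope to 0, and the right sides sum to 5 + (-5) + 1 = 1. So 0 ≥ 1, which is false.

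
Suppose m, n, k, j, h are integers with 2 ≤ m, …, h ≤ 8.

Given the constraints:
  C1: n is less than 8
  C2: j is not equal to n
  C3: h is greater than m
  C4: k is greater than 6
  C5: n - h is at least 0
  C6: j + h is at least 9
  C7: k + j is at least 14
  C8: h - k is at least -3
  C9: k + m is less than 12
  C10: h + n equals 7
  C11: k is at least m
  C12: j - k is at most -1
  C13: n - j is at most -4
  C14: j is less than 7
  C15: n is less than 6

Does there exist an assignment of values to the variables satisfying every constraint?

Unsatisfiable

Constraints 5, 8, 12, and 13 give n − h ≥ 0, h − k ≥ -3, k − j ≥ 1, j − n ≥ 4.
Adding all 4 inequalities: the left sides telescope to 0, and the right sides sum to 0 + (-3) + 1 + 4 = 2. So 0 ≥ 2, which is false.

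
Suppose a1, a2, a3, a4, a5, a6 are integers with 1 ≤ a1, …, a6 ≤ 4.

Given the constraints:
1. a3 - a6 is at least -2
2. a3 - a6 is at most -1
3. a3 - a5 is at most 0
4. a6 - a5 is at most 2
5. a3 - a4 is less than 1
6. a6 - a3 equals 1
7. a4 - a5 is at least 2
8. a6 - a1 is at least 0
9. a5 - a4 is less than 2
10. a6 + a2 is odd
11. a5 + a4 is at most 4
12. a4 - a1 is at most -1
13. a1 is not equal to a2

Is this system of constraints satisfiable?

Constraints 1, 3, 7, 8, and 12 give a3 − a6 ≥ -2, a6 − a1 ≥ 0, a1 − a4 ≥ 1, a4 − a5 ≥ 2, a5 − a3 ≥ 0.
Adding all 5 inequalities: the left sides telescope to 0, and the right sides sum to (-2) + 0 + 1 + 2 + 0 = 1. So 0 ≥ 1, which is false.

Unsatisfiable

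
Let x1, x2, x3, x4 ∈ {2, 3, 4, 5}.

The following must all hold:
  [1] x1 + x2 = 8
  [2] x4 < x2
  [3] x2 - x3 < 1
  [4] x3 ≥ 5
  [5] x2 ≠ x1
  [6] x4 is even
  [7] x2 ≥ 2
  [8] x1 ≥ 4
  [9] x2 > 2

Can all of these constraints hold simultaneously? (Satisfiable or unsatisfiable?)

Satisfiable

One satisfying assignment is x1 = 5, x2 = 3, x3 = 5, x4 = 2.
For the less obvious constraints — constraint 1: x1 + x2 = 8; constraint 3: x2 - x3 = -2 — and the others hold by inspection.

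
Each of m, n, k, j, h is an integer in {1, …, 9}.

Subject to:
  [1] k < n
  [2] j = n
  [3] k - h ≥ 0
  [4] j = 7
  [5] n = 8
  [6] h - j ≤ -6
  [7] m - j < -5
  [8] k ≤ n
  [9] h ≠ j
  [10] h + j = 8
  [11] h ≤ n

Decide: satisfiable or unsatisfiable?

Unsatisfiable

Constraint 4 fixes j = 7 and constraint 5 fixes n = 8, but constraint 2 requires j = n. Since 7 ≠ 8, contradiction.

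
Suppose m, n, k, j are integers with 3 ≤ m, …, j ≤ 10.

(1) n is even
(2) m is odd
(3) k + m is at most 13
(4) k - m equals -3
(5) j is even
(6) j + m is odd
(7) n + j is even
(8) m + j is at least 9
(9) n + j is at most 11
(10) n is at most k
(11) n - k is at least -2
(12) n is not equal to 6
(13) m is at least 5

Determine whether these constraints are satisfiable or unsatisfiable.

Try m = 7, n = 4, k = 4, j = 4.
Check constraint 3: k + m = 11; constraint 4: k - m = -3; constraint 8: m + j = 11. The remaining constraints are straightforward to verify.

Satisfiable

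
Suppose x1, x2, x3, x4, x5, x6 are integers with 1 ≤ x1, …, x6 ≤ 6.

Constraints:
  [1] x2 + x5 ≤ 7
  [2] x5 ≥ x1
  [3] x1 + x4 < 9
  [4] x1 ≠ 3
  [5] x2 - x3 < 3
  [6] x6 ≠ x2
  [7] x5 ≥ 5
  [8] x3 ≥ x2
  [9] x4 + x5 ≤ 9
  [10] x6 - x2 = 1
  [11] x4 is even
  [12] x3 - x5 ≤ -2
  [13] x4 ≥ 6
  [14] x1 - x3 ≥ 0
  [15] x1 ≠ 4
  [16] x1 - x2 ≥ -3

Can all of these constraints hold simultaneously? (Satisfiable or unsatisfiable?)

Unsatisfiable

From constraint 13: x4 ≥ 6. From constraint 7: x5 ≥ 5. Hence x4 + x5 ≥ 11. But constraint 9 requires x4 + x5 ≤ 9, and 9 < 11. Contradiction.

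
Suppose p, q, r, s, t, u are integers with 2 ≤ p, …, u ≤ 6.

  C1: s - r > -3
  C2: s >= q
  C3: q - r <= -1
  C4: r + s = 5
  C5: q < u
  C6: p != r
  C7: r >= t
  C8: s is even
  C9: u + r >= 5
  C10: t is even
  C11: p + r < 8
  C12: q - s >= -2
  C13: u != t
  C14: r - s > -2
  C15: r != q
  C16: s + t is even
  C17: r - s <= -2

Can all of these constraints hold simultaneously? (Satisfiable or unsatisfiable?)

Unsatisfiable

Constraints 3, 12, and 17 give q − s ≥ -2, s − r ≥ 2, r − q ≥ 1.
Adding all 3 inequalities: the left sides telescope to 0, and the right sides sum to (-2) + 2 + 1 = 1. So 0 ≥ 1, which is false.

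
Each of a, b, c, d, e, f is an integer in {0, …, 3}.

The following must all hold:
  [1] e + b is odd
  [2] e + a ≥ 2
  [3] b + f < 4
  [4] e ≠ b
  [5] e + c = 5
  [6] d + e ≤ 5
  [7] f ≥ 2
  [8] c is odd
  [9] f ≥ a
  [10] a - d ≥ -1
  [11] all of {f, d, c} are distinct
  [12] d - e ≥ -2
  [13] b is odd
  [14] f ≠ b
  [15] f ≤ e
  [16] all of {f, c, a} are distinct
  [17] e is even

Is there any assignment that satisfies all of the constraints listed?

The assignment a = 0, b = 1, c = 3, d = 0, e = 2, f = 2 works:
  constraint 2 holds since e + a = 2.
  constraint 3 holds since b + f = 3.
The rest check out directly.

Satisfiable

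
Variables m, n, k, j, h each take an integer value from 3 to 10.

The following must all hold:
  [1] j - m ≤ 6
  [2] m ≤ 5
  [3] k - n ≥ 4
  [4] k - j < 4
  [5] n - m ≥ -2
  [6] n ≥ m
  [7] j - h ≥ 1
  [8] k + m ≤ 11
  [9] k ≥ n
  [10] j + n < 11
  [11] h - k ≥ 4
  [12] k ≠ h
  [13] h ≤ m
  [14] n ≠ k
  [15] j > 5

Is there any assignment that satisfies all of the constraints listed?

Unsatisfiable

Constraints 1, 3, 5, 7, and 11 give k − n ≥ 4, n − m ≥ -2, m − j ≥ -6, j − h ≥ 1, h − k ≥ 4.
Adding all 5 inequalities: the left sides telescope to 0, and the right sides sum to 4 + (-2) + (-6) + 1 + 4 = 1. So 0 ≥ 1, which is false.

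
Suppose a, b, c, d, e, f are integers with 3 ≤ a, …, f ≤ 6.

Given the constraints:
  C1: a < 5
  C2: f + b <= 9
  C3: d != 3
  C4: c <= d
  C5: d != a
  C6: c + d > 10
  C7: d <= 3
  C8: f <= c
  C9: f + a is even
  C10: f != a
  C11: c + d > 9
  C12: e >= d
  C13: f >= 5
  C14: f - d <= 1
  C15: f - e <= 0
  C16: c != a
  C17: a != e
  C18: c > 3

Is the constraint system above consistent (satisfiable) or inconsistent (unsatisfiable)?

Unsatisfiable

From constraints 8 and 13: c ≥ f and f ≥ 5, so c ≥ 5. From constraints 4 and 7: c ≤ d and d ≤ 3, so c ≤ 3. But 3 < 5, so no value of c works.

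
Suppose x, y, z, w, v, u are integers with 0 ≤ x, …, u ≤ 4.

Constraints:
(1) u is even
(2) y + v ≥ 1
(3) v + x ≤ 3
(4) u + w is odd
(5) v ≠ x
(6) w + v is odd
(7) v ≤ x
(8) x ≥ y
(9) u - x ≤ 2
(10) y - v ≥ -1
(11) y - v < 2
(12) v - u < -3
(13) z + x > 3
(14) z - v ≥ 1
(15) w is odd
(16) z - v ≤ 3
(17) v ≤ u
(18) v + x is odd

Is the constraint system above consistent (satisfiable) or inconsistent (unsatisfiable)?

Satisfiable

One satisfying assignment is x = 3, y = 1, z = 3, w = 3, v = 0, u = 4.
For the less obvious constraints — constraint 2: y + v = 1; constraint 3: v + x = 3 — and the others hold by inspection.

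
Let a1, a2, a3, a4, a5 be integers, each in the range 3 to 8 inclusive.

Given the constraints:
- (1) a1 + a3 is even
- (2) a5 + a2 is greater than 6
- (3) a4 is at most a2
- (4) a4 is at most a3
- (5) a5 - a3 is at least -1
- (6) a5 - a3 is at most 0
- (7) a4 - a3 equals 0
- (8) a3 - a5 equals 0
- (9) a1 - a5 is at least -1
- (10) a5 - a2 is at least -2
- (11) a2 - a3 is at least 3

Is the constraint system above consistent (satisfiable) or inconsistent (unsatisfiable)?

Unsatisfiable

Constraints 6, 10, and 11 give a3 − a5 ≥ 0, a5 − a2 ≥ -2, a2 − a3 ≥ 3.
Adding all 3 inequalities: the left sides telescope to 0, and the right sides sum to 0 + (-2) + 3 = 1. So 0 ≥ 1, which is false.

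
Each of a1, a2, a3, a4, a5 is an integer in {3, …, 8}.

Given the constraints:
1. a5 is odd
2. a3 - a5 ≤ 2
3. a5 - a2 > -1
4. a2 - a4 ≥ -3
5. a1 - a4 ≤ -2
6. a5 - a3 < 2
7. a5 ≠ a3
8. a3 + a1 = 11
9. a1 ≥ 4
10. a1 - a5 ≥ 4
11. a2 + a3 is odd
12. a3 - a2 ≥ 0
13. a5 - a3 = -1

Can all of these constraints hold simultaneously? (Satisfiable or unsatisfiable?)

Constraints 2, 4, 5, 10, and 12 give a5 − a3 ≥ -2, a3 − a2 ≥ 0, a2 − a4 ≥ -3, a4 − a1 ≥ 2, a1 − a5 ≥ 4.
Adding all 5 inequalities: the left sides telescope to 0, and the right sides sum to (-2) + 0 + (-3) + 2 + 4 = 1. So 0 ≥ 1, which is false.

Unsatisfiable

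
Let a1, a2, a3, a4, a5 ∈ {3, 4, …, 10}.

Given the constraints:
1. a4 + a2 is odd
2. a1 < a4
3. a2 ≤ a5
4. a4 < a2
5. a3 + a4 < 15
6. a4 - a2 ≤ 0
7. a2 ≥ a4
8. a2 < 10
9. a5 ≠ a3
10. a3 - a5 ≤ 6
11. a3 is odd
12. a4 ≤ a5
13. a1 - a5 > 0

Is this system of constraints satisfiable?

Constraints 2, 3, 4, and 13 give a1 < a4, a4 < a2, a2 ≤ a5, a5 < a1. Chaining: a1 < a4 < a2 ≤ a5 < a1, which forces a1 < a1 — impossible.

Unsatisfiable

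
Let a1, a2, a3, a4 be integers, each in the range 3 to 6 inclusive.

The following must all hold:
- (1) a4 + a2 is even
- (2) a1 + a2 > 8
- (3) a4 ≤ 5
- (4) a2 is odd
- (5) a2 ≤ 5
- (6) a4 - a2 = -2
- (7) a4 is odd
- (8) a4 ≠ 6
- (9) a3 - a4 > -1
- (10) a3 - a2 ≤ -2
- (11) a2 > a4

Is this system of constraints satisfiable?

Try a1 = 5, a2 = 5, a3 = 3, a4 = 3.
Check constraint 2: a1 + a2 = 10; constraint 6: a4 - a2 = -2; constraint 9: a3 - a4 = 0. The remaining constraints are straightforward to verify.

Satisfiable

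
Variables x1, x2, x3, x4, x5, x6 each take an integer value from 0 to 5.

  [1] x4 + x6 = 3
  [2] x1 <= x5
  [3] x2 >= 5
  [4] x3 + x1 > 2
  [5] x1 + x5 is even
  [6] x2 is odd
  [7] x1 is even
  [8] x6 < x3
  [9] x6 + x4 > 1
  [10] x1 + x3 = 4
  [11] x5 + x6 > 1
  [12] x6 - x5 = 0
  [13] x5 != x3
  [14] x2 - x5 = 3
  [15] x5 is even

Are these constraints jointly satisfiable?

Setting (x1, x2, x3, x4, x5, x6) = (0, 5, 4, 1, 2, 2) satisfies everything: constraint 1: x4 + x6 = 3; constraint 4: x3 + x1 = 4; constraint 9: x6 + x4 = 3, and the others follow.

Satisfiable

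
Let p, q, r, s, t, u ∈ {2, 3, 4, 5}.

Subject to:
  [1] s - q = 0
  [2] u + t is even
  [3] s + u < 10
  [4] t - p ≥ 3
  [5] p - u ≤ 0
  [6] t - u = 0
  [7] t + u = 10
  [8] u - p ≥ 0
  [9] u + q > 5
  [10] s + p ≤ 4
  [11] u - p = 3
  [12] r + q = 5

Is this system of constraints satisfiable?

Satisfiable

Try p = 2, q = 2, r = 3, s = 2, t = 5, u = 5.
Check constraint 1: s - q = 0; constraint 3: s + u = 7; constraint 4: t - p = 3. The remaining constraints are straightforward to verify.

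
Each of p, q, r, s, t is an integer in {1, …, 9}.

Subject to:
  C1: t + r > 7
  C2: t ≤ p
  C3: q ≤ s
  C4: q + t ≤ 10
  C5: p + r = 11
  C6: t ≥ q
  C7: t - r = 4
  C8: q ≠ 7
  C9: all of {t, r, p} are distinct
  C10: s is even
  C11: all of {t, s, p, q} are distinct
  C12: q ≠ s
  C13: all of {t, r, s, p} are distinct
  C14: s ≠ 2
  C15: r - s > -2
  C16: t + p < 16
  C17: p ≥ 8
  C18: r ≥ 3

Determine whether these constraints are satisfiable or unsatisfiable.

Satisfiable

Try p = 8, q = 1, r = 3, s = 4, t = 7.
Check constraint 1: t + r = 10; constraint 4: q + t = 8; constraint 5: p + r = 11. The remaining constraints are straightforward to verify.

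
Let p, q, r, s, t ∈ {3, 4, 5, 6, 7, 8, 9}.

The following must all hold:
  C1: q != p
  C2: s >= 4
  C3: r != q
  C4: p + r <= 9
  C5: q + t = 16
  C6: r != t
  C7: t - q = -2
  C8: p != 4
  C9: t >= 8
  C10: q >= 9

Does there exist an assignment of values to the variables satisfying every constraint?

From constraint 10: q ≥ 9. From constraint 9: t ≥ 8. Hence q + t ≥ 17. But constraint 5 requires q + t = 16, and 16 < 17. Contradiction.

Unsatisfiable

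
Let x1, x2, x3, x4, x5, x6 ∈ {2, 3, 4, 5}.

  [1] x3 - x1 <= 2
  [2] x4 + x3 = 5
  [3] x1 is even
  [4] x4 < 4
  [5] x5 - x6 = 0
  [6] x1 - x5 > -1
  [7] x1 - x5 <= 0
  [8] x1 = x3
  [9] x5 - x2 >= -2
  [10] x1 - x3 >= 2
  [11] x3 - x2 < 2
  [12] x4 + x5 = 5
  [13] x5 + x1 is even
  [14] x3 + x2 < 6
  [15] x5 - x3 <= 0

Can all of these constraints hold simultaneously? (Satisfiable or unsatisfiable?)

Constraints 7, 10, and 15 give x1 − x3 ≥ 2, x3 − x5 ≥ 0, x5 − x1 ≥ 0.
Adding all 3 inequalities: the left sides telescope to 0, and the right sides sum to 2 + 0 + 0 = 2. So 0 ≥ 2, which is false.

Unsatisfiable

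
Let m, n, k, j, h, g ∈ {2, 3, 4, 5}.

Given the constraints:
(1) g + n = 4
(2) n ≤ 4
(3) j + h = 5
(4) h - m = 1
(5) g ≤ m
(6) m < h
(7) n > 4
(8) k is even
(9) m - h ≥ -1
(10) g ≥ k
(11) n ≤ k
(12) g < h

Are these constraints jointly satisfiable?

From constraint 7: n ≥ 5. From constraint 2: n ≤ 4. But 4 < 5, so no value of n works.

Unsatisfiable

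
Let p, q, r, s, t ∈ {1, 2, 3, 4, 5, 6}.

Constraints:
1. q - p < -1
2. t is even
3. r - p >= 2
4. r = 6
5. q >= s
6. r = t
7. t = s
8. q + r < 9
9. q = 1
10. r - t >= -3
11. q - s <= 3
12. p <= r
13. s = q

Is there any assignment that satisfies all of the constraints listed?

Unsatisfiable

Constraint 4 fixes r = 6 and constraint 9 fixes q = 1. Constraints 6, 7, and 13 give r = t = s = q, so r = q. But 6 ≠ 1 — contradiction.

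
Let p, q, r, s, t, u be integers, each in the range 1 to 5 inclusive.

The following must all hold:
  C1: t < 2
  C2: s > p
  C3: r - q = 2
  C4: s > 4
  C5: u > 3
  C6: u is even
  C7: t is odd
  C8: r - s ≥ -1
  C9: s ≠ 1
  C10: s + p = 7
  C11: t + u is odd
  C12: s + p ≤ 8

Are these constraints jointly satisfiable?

Setting (p, q, r, s, t, u) = (2, 3, 5, 5, 1, 4) satisfies everything: constraint 3: r - q = 2; constraint 8: r - s = 0; constraint 10: s + p = 7, and the others follow.

Satisfiable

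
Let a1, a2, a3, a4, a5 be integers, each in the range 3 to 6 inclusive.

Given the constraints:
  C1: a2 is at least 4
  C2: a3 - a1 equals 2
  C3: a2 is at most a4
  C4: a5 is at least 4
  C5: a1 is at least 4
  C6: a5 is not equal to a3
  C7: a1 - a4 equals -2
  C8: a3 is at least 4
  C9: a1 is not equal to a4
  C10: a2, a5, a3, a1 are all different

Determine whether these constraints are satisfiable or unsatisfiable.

Constraints 1, 4, 5, and 8 confine each of a2, a5, a3, a1 to the 3 values {4, …, 6} (the domain already gives each ≤ 6).
Constraint 10 requires all 4 of them to be distinct, but only 3 values are available — impossible by the pigeonhole principle.

Unsatisfiable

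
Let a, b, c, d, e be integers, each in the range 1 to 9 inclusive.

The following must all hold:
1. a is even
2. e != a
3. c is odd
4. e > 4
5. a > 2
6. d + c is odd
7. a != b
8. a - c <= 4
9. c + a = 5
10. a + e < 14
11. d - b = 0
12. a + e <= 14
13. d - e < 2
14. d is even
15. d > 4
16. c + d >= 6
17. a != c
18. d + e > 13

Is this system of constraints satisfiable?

Satisfiable

One satisfying assignment is a = 4, b = 8, c = 1, d = 8, e = 8.
For the less obvious constraints — constraint 8: a - c = 3; constraint 9: c + a = 5; constraint 10: a + e = 12 — and the others hold by inspection.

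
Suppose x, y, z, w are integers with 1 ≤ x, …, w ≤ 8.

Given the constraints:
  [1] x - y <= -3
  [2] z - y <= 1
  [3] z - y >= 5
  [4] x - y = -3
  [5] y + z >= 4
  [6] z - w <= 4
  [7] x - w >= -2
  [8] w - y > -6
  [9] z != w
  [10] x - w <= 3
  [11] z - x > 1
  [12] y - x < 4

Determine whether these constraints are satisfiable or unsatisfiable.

Unsatisfiable

Constraints 1, 3, 6, and 7 give y − x ≥ 3, x − w ≥ -2, w − z ≥ -4, z − y ≥ 5.
Adding all 4 inequalities: the left sides telescope to 0, and the right sides sum to 3 + (-2) + (-4) + 5 = 2. So 0 ≥ 2, which is false.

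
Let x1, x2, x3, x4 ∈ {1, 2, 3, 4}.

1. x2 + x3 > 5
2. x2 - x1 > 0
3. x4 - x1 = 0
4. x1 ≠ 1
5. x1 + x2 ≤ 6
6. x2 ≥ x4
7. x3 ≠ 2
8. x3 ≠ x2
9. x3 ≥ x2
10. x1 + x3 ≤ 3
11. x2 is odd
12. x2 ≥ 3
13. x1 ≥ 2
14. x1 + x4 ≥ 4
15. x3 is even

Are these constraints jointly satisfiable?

Unsatisfiable

From constraint 13: x1 ≥ 2. From constraints 9 and 12: x3 ≥ x2 ≥ 3. Hence x1 + x3 ≥ 5. But constraint 10 requires x1 + x3 ≤ 3, and 3 < 5. Contradiction.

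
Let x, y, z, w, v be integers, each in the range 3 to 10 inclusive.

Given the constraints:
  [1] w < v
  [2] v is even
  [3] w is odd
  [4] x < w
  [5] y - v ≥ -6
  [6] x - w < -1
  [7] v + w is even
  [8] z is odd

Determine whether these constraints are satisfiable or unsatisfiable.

Unsatisfiable

Constraint 2 makes v even and constraint 3 makes w odd, so v + w must be odd. Constraint 7 says v + w is even — contradiction.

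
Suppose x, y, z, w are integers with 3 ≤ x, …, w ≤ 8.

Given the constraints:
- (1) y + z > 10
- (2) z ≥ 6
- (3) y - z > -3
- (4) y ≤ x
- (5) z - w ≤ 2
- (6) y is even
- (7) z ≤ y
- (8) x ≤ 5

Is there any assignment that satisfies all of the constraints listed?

Unsatisfiable

From constraints 2 and 7: y ≥ z and z ≥ 6, so y ≥ 6. From constraints 4 and 8: y ≤ x and x ≤ 5, so y ≤ 5. But 5 < 6, so no value of y works.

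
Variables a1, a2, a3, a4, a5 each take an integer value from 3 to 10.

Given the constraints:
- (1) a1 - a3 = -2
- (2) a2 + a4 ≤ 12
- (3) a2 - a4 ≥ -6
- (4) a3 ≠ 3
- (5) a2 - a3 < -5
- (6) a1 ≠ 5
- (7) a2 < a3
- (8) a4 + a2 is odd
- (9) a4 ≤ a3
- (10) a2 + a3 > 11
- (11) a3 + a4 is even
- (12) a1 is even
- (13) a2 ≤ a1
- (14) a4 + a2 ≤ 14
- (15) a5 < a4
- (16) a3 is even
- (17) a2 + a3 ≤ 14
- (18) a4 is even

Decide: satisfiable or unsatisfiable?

Setting (a1, a2, a3, a4, a5) = (8, 3, 10, 8, 7) satisfies everything: constraint 1: a1 - a3 = -2; constraint 2: a2 + a4 = 11, and the others follow.

Satisfiable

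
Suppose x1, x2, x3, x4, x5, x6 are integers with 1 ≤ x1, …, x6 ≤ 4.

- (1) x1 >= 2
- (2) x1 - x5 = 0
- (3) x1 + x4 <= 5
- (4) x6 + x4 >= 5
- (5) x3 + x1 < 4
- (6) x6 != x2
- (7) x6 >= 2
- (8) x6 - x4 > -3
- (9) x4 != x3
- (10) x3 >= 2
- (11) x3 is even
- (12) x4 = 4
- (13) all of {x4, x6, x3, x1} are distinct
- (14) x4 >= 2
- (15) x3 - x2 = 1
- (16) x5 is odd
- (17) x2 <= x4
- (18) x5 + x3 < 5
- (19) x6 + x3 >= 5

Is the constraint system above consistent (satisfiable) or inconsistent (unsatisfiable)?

Unsatisfiable

Constraints 1, 7, 10, and 14 confine each of x4, x6, x3, x1 to the 3 values {2, …, 4} (the domain already gives each ≤ 4).
Constraint 13 requires all 4 of them to be distinct, but only 3 values are available — impossible by the pigeonhole principle.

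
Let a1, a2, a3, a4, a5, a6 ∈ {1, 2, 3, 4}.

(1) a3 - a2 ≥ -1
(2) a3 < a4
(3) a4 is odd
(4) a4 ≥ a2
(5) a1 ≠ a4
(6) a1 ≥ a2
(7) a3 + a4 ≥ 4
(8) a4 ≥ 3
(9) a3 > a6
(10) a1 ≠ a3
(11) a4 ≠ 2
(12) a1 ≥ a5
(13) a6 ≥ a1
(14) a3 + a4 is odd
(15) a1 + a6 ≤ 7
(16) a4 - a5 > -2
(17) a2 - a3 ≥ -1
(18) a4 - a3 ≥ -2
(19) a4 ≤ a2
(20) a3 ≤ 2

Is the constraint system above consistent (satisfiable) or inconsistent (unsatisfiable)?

Unsatisfiable

Constraints 2, 6, 9, 13, and 19 give a3 < a4, a4 ≤ a2, a2 ≤ a1, a1 ≤ a6, a6 < a3. Chaining: a3 < a4 ≤ a2 ≤ a1 ≤ a6 < a3, which forces a3 < a3 — impossible.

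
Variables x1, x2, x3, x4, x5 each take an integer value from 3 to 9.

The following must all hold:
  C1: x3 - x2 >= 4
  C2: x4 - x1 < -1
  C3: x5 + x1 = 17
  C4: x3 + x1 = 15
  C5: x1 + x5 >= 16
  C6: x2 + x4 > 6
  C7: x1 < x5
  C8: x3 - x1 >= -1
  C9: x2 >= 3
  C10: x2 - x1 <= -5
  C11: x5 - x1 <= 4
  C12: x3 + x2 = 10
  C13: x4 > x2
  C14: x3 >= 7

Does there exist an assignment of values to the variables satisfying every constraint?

One satisfying assignment is x1 = 8, x2 = 3, x3 = 7, x4 = 5, x5 = 9.
For the less obvious constraints — constraint 1: x3 - x2 = 4; constraint 2: x4 - x1 = -3 — and the others hold by inspection.

Satisfiable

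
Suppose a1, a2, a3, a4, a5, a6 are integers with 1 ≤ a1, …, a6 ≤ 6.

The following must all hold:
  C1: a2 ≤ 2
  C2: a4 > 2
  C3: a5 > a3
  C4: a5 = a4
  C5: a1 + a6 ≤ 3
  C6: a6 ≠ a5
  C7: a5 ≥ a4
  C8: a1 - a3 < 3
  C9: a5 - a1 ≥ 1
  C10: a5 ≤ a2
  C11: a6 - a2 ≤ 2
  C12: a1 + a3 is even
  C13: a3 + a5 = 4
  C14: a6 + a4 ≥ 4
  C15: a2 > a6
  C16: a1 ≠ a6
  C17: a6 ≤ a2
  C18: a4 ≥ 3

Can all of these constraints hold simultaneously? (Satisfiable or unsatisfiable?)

Unsatisfiable

From constraints 7 and 18: a5 ≥ a4 and a4 ≥ 3, so a5 ≥ 3. From constraints 1 and 10: a5 ≤ a2 and a2 ≤ 2, so a5 ≤ 2. But 2 < 3, so no value of a5 works.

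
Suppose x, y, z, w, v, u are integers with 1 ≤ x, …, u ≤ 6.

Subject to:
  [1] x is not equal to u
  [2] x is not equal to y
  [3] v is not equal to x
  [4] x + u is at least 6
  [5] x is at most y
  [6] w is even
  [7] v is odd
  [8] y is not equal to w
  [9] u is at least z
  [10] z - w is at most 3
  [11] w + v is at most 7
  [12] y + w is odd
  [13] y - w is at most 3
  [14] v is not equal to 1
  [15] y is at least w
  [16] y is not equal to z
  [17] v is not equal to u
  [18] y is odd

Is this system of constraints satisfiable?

Satisfiable

Try x = 1, y = 5, z = 4, w = 4, v = 3, u = 5.
Check constraint 4: x + u = 6; constraint 10: z - w = 0. The remaining constraints are straightforward to verify.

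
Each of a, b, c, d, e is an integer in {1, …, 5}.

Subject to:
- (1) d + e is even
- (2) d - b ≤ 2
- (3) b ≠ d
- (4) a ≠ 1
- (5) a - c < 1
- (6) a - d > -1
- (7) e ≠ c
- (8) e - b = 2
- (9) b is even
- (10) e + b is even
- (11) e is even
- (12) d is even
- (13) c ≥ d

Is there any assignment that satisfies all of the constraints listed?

Try a = 4, b = 2, c = 5, d = 4, e = 4.
Check constraint 2: d - b = 2; constraint 5: a - c = -1. The remaining constraints are straightforward to verify.

Satisfiable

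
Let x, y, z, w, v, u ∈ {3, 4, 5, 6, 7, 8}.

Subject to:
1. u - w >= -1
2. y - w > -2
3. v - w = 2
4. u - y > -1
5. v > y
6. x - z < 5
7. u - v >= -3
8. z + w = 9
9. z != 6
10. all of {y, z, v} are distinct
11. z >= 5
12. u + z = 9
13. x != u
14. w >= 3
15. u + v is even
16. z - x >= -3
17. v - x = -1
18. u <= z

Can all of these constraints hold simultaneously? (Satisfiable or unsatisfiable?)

Satisfiable

One satisfying assignment is x = 7, y = 3, z = 5, w = 4, v = 6, u = 4.
For the less obvious constraints — constraint 1: u - w = 0; constraint 2: y - w = -1; constraint 3: v - w = 2 — and the others hold by inspection.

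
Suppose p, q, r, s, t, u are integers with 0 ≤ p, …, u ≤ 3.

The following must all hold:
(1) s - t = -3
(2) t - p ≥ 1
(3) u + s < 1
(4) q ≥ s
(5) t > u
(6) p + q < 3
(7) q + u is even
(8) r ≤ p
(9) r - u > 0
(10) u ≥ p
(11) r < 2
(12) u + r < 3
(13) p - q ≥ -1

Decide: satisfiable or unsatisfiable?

Constraints 8, 9, and 10 give u < r, r ≤ p, p ≤ u. Chaining: u < r ≤ p ≤ u, which forces u < u — impossible.

Unsatisfiable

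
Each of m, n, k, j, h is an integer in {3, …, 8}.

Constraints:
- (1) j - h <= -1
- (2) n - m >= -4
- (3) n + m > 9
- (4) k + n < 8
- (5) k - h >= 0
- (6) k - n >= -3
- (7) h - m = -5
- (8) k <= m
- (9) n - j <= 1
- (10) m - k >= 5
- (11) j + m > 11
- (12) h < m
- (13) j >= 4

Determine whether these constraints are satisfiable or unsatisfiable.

Unsatisfiable

Constraints 1, 2, 5, 9, and 10 give k − h ≥ 0, h − j ≥ 1, j − n ≥ -1, n − m ≥ -4, m − k ≥ 5.
Adding all 5 inequalities: the left sides telescope to 0, and the right sides sum to 0 + 1 + (-1) + (-4) + 5 = 1. So 0 ≥ 1, which is false.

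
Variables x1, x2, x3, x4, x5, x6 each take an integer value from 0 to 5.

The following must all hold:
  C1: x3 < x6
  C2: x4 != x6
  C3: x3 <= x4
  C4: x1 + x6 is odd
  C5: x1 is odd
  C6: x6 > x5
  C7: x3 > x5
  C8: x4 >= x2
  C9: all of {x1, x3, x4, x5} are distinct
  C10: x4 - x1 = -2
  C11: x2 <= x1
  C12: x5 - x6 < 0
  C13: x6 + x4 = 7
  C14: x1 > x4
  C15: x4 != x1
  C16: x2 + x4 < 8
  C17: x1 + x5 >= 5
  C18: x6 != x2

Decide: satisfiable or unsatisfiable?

One satisfying assignment is x1 = 5, x2 = 2, x3 = 2, x4 = 3, x5 = 1, x6 = 4.
For the less obvious constraints — constraint 10: x4 - x1 = -2; constraint 12: x5 - x6 = -3; constraint 13: x6 + x4 = 7 — and the others hold by inspection.

Satisfiable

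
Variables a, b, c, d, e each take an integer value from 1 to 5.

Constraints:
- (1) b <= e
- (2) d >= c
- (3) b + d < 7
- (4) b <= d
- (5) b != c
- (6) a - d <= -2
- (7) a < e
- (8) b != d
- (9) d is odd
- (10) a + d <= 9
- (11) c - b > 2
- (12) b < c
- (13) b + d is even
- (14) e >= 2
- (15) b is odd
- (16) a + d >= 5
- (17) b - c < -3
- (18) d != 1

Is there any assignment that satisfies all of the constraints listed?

The assignment a = 2, b = 1, c = 5, d = 5, e = 5 works:
  constraint 3 holds since b + d = 6.
  constraint 6 holds since a - d = -3.
  constraint 10 holds since a + d = 7.
The rest check out directly.

Satisfiable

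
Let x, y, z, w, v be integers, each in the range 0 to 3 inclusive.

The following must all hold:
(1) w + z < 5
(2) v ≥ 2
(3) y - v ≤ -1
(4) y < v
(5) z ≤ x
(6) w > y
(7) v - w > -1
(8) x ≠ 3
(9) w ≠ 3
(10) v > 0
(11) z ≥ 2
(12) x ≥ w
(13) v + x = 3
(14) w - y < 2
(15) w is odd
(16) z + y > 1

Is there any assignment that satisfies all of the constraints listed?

Unsatisfiable

From constraint 2: v ≥ 2. From constraints 5 and 11: x ≥ z ≥ 2. Hence v + x ≥ 4. But constraint 13 requires v + x = 3, and 3 < 4. Contradiction.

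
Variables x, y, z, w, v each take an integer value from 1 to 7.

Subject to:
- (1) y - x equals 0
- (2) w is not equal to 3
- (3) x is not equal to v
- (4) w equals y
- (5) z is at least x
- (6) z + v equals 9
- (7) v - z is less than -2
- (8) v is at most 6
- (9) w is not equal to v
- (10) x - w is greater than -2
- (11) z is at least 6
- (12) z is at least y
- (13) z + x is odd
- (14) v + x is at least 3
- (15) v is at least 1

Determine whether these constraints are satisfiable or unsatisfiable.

Take x = 4, y = 4, z = 7, w = 4, v = 2. Then constraint 1: y - x = 0; constraint 6: z + v = 9, and every other listed constraint is also met.

Satisfiable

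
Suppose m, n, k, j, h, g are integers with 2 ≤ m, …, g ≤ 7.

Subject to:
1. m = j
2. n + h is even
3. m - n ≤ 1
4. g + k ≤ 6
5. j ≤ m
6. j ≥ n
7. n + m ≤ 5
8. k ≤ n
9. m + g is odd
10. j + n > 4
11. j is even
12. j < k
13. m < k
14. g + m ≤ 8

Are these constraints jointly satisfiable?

Unsatisfiable

Constraints 6, 8, and 12 give n ≤ j, j < k, k ≤ n. Chaining: n ≤ j < k ≤ n, which forces n < n — impossible.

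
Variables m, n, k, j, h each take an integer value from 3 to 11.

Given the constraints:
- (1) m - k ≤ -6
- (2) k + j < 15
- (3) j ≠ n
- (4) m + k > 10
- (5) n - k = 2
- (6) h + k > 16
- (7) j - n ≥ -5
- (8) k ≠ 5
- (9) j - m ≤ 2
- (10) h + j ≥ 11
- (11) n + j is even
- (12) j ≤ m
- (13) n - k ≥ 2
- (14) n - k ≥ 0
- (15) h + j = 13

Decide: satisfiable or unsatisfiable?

Constraints 1, 7, 9, and 13 give j − n ≥ -5, n − k ≥ 2, k − m ≥ 6, m − j ≥ -2.
Adding all 4 inequalities: the left sides telescope to 0, and the right sides sum to (-5) + 2 + 6 + (-2) = 1. So 0 ≥ 1, which is false.

Unsatisfiable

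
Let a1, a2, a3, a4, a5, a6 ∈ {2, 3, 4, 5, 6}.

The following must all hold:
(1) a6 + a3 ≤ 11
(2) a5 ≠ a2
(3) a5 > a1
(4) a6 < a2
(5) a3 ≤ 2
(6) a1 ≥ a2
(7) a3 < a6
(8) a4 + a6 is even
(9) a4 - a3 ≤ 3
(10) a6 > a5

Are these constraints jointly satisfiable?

Constraints 3, 4, 6, and 10 give a6 < a2, a2 ≤ a1, a1 < a5, a5 < a6. Chaining: a6 < a2 ≤ a1 < a5 < a6, which forces a6 < a6 — impossible.

Unsatisfiable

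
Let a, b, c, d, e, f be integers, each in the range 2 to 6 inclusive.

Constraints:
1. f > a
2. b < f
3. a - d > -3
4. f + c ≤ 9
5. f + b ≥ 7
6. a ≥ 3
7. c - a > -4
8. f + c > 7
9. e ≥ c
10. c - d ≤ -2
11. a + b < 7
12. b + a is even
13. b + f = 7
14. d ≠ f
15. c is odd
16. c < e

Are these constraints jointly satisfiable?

One satisfying assignment is a = 4, b = 2, c = 3, d = 6, e = 5, f = 5.
For the less obvious constraints — constraint 3: a - d = -2; constraint 4: f + c = 8; constraint 5: f + b = 7 — and the others hold by inspection.

Satisfiable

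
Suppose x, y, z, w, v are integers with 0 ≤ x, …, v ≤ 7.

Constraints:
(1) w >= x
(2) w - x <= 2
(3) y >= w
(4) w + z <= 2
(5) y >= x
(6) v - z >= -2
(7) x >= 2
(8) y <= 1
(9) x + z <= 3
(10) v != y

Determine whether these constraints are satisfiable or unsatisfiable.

Unsatisfiable

From constraints 1 and 7: w ≥ x and x ≥ 2, so w ≥ 2. From constraints 3 and 8: w ≤ y and y ≤ 1, so w ≤ 1. But 1 < 2, so no value of w works.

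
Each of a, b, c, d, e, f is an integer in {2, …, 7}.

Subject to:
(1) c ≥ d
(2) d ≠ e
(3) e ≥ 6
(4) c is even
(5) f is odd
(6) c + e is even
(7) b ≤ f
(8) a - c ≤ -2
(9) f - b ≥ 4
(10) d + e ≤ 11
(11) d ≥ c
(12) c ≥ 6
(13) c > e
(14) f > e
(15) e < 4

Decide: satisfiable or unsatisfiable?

Unsatisfiable

From constraints 11 and 12: d ≥ c ≥ 6. From constraint 3: e ≥ 6. Hence d + e ≥ 12. But constraint 10 requires d + e ≤ 11, and 11 < 12. Contradiction.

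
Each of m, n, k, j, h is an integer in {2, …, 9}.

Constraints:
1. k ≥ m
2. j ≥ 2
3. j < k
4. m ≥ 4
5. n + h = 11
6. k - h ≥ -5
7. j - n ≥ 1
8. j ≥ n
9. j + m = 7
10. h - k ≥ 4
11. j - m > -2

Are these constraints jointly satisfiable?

Satisfiable

Setting (m, n, k, j, h) = (4, 2, 4, 3, 9) satisfies everything: constraint 5: n + h = 11; constraint 6: k - h = -5, and the others follow.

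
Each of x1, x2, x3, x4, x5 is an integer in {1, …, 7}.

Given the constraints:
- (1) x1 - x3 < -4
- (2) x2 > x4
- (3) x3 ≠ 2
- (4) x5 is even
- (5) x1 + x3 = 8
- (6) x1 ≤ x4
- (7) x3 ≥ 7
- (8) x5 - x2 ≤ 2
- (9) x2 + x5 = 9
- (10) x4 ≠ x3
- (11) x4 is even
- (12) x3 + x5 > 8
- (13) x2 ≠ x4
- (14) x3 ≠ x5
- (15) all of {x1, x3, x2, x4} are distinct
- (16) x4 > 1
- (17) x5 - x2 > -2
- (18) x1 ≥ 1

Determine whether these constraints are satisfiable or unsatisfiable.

Take x1 = 1, x2 = 5, x3 = 7, x4 = 4, x5 = 4. Then constraint 1: x1 - x3 = -6; constraint 5: x1 + x3 = 8; constraint 8: x5 - x2 = -1, and every other listed constraint is also met.

Satisfiable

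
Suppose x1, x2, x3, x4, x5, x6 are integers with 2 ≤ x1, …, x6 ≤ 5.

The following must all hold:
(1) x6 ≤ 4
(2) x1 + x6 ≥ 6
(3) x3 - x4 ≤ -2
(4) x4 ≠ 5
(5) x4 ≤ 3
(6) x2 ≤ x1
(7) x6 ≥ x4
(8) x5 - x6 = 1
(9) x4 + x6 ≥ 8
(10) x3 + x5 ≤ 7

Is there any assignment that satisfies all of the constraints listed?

From constraint 5: x4 ≤ 3. From constraint 1: x6 ≤ 4. Hence x4 + x6 ≤ 7. But constraint 9 requires x4 + x6 ≥ 8, and 8 > 7. Contradiction.

Unsatisfiable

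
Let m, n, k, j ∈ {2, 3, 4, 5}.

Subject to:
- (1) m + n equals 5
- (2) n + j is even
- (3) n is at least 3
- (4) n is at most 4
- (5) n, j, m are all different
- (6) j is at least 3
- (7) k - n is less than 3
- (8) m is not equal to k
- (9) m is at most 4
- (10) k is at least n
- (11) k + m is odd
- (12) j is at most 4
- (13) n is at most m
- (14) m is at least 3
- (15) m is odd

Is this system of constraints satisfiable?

Constraints 3, 4, 6, 9, 12, and 14 confine each of n, j, m to the 2 values {3, 4}.
Constraint 5 requires all 3 of them to be distinct, but only 2 values are available — impossible by the pigeonhole principle.

Unsatisfiable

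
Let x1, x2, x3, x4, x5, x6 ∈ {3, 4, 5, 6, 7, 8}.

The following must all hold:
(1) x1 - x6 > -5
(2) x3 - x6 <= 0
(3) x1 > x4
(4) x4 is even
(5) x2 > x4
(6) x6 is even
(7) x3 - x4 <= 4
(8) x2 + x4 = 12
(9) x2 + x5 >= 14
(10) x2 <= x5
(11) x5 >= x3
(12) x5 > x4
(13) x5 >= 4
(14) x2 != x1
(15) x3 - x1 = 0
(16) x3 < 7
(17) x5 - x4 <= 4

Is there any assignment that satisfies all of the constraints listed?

One satisfying assignment is x1 = 6, x2 = 8, x3 = 6, x4 = 4, x5 = 8, x6 = 8.
For the less obvious constraints — constraint 1: x1 - x6 = -2; constraint 2: x3 - x6 = -2 — and the others hold by inspection.

Satisfiable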